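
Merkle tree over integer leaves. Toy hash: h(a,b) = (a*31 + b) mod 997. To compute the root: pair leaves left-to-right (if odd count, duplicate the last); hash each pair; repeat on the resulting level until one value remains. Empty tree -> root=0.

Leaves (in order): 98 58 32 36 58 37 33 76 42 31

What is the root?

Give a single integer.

L0: [98, 58, 32, 36, 58, 37, 33, 76, 42, 31]
L1: h(98,58)=(98*31+58)%997=105 h(32,36)=(32*31+36)%997=31 h(58,37)=(58*31+37)%997=838 h(33,76)=(33*31+76)%997=102 h(42,31)=(42*31+31)%997=336 -> [105, 31, 838, 102, 336]
L2: h(105,31)=(105*31+31)%997=295 h(838,102)=(838*31+102)%997=158 h(336,336)=(336*31+336)%997=782 -> [295, 158, 782]
L3: h(295,158)=(295*31+158)%997=330 h(782,782)=(782*31+782)%997=99 -> [330, 99]
L4: h(330,99)=(330*31+99)%997=359 -> [359]

Answer: 359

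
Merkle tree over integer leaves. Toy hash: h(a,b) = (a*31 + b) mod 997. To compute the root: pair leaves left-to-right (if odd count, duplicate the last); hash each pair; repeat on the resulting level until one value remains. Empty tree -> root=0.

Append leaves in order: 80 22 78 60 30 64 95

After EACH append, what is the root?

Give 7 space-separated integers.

Answer: 80 508 298 280 517 608 660

Derivation:
After append 80 (leaves=[80]):
  L0: [80]
  root=80
After append 22 (leaves=[80, 22]):
  L0: [80, 22]
  L1: h(80,22)=(80*31+22)%997=508 -> [508]
  root=508
After append 78 (leaves=[80, 22, 78]):
  L0: [80, 22, 78]
  L1: h(80,22)=(80*31+22)%997=508 h(78,78)=(78*31+78)%997=502 -> [508, 502]
  L2: h(508,502)=(508*31+502)%997=298 -> [298]
  root=298
After append 60 (leaves=[80, 22, 78, 60]):
  L0: [80, 22, 78, 60]
  L1: h(80,22)=(80*31+22)%997=508 h(78,60)=(78*31+60)%997=484 -> [508, 484]
  L2: h(508,484)=(508*31+484)%997=280 -> [280]
  root=280
After append 30 (leaves=[80, 22, 78, 60, 30]):
  L0: [80, 22, 78, 60, 30]
  L1: h(80,22)=(80*31+22)%997=508 h(78,60)=(78*31+60)%997=484 h(30,30)=(30*31+30)%997=960 -> [508, 484, 960]
  L2: h(508,484)=(508*31+484)%997=280 h(960,960)=(960*31+960)%997=810 -> [280, 810]
  L3: h(280,810)=(280*31+810)%997=517 -> [517]
  root=517
After append 64 (leaves=[80, 22, 78, 60, 30, 64]):
  L0: [80, 22, 78, 60, 30, 64]
  L1: h(80,22)=(80*31+22)%997=508 h(78,60)=(78*31+60)%997=484 h(30,64)=(30*31+64)%997=994 -> [508, 484, 994]
  L2: h(508,484)=(508*31+484)%997=280 h(994,994)=(994*31+994)%997=901 -> [280, 901]
  L3: h(280,901)=(280*31+901)%997=608 -> [608]
  root=608
After append 95 (leaves=[80, 22, 78, 60, 30, 64, 95]):
  L0: [80, 22, 78, 60, 30, 64, 95]
  L1: h(80,22)=(80*31+22)%997=508 h(78,60)=(78*31+60)%997=484 h(30,64)=(30*31+64)%997=994 h(95,95)=(95*31+95)%997=49 -> [508, 484, 994, 49]
  L2: h(508,484)=(508*31+484)%997=280 h(994,49)=(994*31+49)%997=953 -> [280, 953]
  L3: h(280,953)=(280*31+953)%997=660 -> [660]
  root=660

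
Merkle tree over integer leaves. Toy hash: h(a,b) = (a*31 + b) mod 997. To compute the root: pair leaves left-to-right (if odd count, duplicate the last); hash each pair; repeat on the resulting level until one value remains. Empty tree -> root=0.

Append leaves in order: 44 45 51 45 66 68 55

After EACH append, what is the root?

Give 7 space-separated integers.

After append 44 (leaves=[44]):
  L0: [44]
  root=44
After append 45 (leaves=[44, 45]):
  L0: [44, 45]
  L1: h(44,45)=(44*31+45)%997=412 -> [412]
  root=412
After append 51 (leaves=[44, 45, 51]):
  L0: [44, 45, 51]
  L1: h(44,45)=(44*31+45)%997=412 h(51,51)=(51*31+51)%997=635 -> [412, 635]
  L2: h(412,635)=(412*31+635)%997=446 -> [446]
  root=446
After append 45 (leaves=[44, 45, 51, 45]):
  L0: [44, 45, 51, 45]
  L1: h(44,45)=(44*31+45)%997=412 h(51,45)=(51*31+45)%997=629 -> [412, 629]
  L2: h(412,629)=(412*31+629)%997=440 -> [440]
  root=440
After append 66 (leaves=[44, 45, 51, 45, 66]):
  L0: [44, 45, 51, 45, 66]
  L1: h(44,45)=(44*31+45)%997=412 h(51,45)=(51*31+45)%997=629 h(66,66)=(66*31+66)%997=118 -> [412, 629, 118]
  L2: h(412,629)=(412*31+629)%997=440 h(118,118)=(118*31+118)%997=785 -> [440, 785]
  L3: h(440,785)=(440*31+785)%997=467 -> [467]
  root=467
After append 68 (leaves=[44, 45, 51, 45, 66, 68]):
  L0: [44, 45, 51, 45, 66, 68]
  L1: h(44,45)=(44*31+45)%997=412 h(51,45)=(51*31+45)%997=629 h(66,68)=(66*31+68)%997=120 -> [412, 629, 120]
  L2: h(412,629)=(412*31+629)%997=440 h(120,120)=(120*31+120)%997=849 -> [440, 849]
  L3: h(440,849)=(440*31+849)%997=531 -> [531]
  root=531
After append 55 (leaves=[44, 45, 51, 45, 66, 68, 55]):
  L0: [44, 45, 51, 45, 66, 68, 55]
  L1: h(44,45)=(44*31+45)%997=412 h(51,45)=(51*31+45)%997=629 h(66,68)=(66*31+68)%997=120 h(55,55)=(55*31+55)%997=763 -> [412, 629, 120, 763]
  L2: h(412,629)=(412*31+629)%997=440 h(120,763)=(120*31+763)%997=495 -> [440, 495]
  L3: h(440,495)=(440*31+495)%997=177 -> [177]
  root=177

Answer: 44 412 446 440 467 531 177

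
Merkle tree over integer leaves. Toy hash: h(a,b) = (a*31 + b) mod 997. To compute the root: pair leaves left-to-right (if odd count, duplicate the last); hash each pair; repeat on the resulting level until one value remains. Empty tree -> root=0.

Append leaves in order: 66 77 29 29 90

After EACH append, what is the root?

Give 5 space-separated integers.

After append 66 (leaves=[66]):
  L0: [66]
  root=66
After append 77 (leaves=[66, 77]):
  L0: [66, 77]
  L1: h(66,77)=(66*31+77)%997=129 -> [129]
  root=129
After append 29 (leaves=[66, 77, 29]):
  L0: [66, 77, 29]
  L1: h(66,77)=(66*31+77)%997=129 h(29,29)=(29*31+29)%997=928 -> [129, 928]
  L2: h(129,928)=(129*31+928)%997=939 -> [939]
  root=939
After append 29 (leaves=[66, 77, 29, 29]):
  L0: [66, 77, 29, 29]
  L1: h(66,77)=(66*31+77)%997=129 h(29,29)=(29*31+29)%997=928 -> [129, 928]
  L2: h(129,928)=(129*31+928)%997=939 -> [939]
  root=939
After append 90 (leaves=[66, 77, 29, 29, 90]):
  L0: [66, 77, 29, 29, 90]
  L1: h(66,77)=(66*31+77)%997=129 h(29,29)=(29*31+29)%997=928 h(90,90)=(90*31+90)%997=886 -> [129, 928, 886]
  L2: h(129,928)=(129*31+928)%997=939 h(886,886)=(886*31+886)%997=436 -> [939, 436]
  L3: h(939,436)=(939*31+436)%997=632 -> [632]
  root=632

Answer: 66 129 939 939 632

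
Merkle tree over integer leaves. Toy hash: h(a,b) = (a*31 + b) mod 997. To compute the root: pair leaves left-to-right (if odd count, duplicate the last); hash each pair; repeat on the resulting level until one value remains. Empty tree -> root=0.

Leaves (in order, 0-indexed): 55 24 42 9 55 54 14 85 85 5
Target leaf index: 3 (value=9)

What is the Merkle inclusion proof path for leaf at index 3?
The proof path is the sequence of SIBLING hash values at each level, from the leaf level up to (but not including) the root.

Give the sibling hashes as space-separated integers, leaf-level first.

Answer: 42 732 213 493

Derivation:
L0 (leaves): [55, 24, 42, 9, 55, 54, 14, 85, 85, 5], target index=3
L1: h(55,24)=(55*31+24)%997=732 [pair 0] h(42,9)=(42*31+9)%997=314 [pair 1] h(55,54)=(55*31+54)%997=762 [pair 2] h(14,85)=(14*31+85)%997=519 [pair 3] h(85,5)=(85*31+5)%997=646 [pair 4] -> [732, 314, 762, 519, 646]
  Sibling for proof at L0: 42
L2: h(732,314)=(732*31+314)%997=75 [pair 0] h(762,519)=(762*31+519)%997=213 [pair 1] h(646,646)=(646*31+646)%997=732 [pair 2] -> [75, 213, 732]
  Sibling for proof at L1: 732
L3: h(75,213)=(75*31+213)%997=544 [pair 0] h(732,732)=(732*31+732)%997=493 [pair 1] -> [544, 493]
  Sibling for proof at L2: 213
L4: h(544,493)=(544*31+493)%997=408 [pair 0] -> [408]
  Sibling for proof at L3: 493
Root: 408
Proof path (sibling hashes from leaf to root): [42, 732, 213, 493]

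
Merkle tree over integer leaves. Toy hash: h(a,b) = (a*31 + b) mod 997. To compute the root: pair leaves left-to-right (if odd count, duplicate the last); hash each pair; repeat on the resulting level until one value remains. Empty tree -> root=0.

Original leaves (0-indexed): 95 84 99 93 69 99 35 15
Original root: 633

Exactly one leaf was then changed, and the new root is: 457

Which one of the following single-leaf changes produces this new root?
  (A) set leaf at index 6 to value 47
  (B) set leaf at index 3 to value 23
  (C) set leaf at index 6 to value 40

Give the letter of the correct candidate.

Original leaves: [95, 84, 99, 93, 69, 99, 35, 15]
Target new root: 457
Try each candidate change and compute the resulting root:
Candidate A: set leaf[6] = 47 -> leaves = [95, 84, 99, 93, 69, 99, 47, 15]
  L0: [95, 84, 99, 93, 69, 99, 47, 15]
  L1: h(95,84)=(95*31+84)%997=38 h(99,93)=(99*31+93)%997=171 h(69,99)=(69*31+99)%997=244 h(47,15)=(47*31+15)%997=475 -> [38, 171, 244, 475]
  L2: h(38,171)=(38*31+171)%997=352 h(244,475)=(244*31+475)%997=63 -> [352, 63]
  L3: h(352,63)=(352*31+63)%997=8 -> [8]
  root = 8 != target 457
Candidate B: set leaf[3] = 23 -> leaves = [95, 84, 99, 23, 69, 99, 35, 15]
  L0: [95, 84, 99, 23, 69, 99, 35, 15]
  L1: h(95,84)=(95*31+84)%997=38 h(99,23)=(99*31+23)%997=101 h(69,99)=(69*31+99)%997=244 h(35,15)=(35*31+15)%997=103 -> [38, 101, 244, 103]
  L2: h(38,101)=(38*31+101)%997=282 h(244,103)=(244*31+103)%997=688 -> [282, 688]
  L3: h(282,688)=(282*31+688)%997=457 -> [457]
  root = 457 == target 457  ** MATCH **
Candidate C: set leaf[6] = 40 -> leaves = [95, 84, 99, 93, 69, 99, 40, 15]
  L0: [95, 84, 99, 93, 69, 99, 40, 15]
  L1: h(95,84)=(95*31+84)%997=38 h(99,93)=(99*31+93)%997=171 h(69,99)=(69*31+99)%997=244 h(40,15)=(40*31+15)%997=258 -> [38, 171, 244, 258]
  L2: h(38,171)=(38*31+171)%997=352 h(244,258)=(244*31+258)%997=843 -> [352, 843]
  L3: h(352,843)=(352*31+843)%997=788 -> [788]
  root = 788 != target 457
Candidate B produces the target root.

Answer: B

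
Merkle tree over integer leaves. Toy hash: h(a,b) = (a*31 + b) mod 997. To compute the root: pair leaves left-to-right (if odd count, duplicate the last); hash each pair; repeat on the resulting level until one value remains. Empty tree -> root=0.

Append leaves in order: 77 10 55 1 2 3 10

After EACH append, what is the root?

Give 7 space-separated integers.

After append 77 (leaves=[77]):
  L0: [77]
  root=77
After append 10 (leaves=[77, 10]):
  L0: [77, 10]
  L1: h(77,10)=(77*31+10)%997=403 -> [403]
  root=403
After append 55 (leaves=[77, 10, 55]):
  L0: [77, 10, 55]
  L1: h(77,10)=(77*31+10)%997=403 h(55,55)=(55*31+55)%997=763 -> [403, 763]
  L2: h(403,763)=(403*31+763)%997=295 -> [295]
  root=295
After append 1 (leaves=[77, 10, 55, 1]):
  L0: [77, 10, 55, 1]
  L1: h(77,10)=(77*31+10)%997=403 h(55,1)=(55*31+1)%997=709 -> [403, 709]
  L2: h(403,709)=(403*31+709)%997=241 -> [241]
  root=241
After append 2 (leaves=[77, 10, 55, 1, 2]):
  L0: [77, 10, 55, 1, 2]
  L1: h(77,10)=(77*31+10)%997=403 h(55,1)=(55*31+1)%997=709 h(2,2)=(2*31+2)%997=64 -> [403, 709, 64]
  L2: h(403,709)=(403*31+709)%997=241 h(64,64)=(64*31+64)%997=54 -> [241, 54]
  L3: h(241,54)=(241*31+54)%997=546 -> [546]
  root=546
After append 3 (leaves=[77, 10, 55, 1, 2, 3]):
  L0: [77, 10, 55, 1, 2, 3]
  L1: h(77,10)=(77*31+10)%997=403 h(55,1)=(55*31+1)%997=709 h(2,3)=(2*31+3)%997=65 -> [403, 709, 65]
  L2: h(403,709)=(403*31+709)%997=241 h(65,65)=(65*31+65)%997=86 -> [241, 86]
  L3: h(241,86)=(241*31+86)%997=578 -> [578]
  root=578
After append 10 (leaves=[77, 10, 55, 1, 2, 3, 10]):
  L0: [77, 10, 55, 1, 2, 3, 10]
  L1: h(77,10)=(77*31+10)%997=403 h(55,1)=(55*31+1)%997=709 h(2,3)=(2*31+3)%997=65 h(10,10)=(10*31+10)%997=320 -> [403, 709, 65, 320]
  L2: h(403,709)=(403*31+709)%997=241 h(65,320)=(65*31+320)%997=341 -> [241, 341]
  L3: h(241,341)=(241*31+341)%997=833 -> [833]
  root=833

Answer: 77 403 295 241 546 578 833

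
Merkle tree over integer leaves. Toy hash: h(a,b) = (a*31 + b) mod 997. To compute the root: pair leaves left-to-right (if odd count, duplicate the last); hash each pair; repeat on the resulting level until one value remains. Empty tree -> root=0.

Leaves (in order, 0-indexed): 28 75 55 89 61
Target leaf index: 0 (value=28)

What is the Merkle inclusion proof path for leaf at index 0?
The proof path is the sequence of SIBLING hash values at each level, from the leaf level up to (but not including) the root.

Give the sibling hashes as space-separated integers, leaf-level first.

Answer: 75 797 650

Derivation:
L0 (leaves): [28, 75, 55, 89, 61], target index=0
L1: h(28,75)=(28*31+75)%997=943 [pair 0] h(55,89)=(55*31+89)%997=797 [pair 1] h(61,61)=(61*31+61)%997=955 [pair 2] -> [943, 797, 955]
  Sibling for proof at L0: 75
L2: h(943,797)=(943*31+797)%997=120 [pair 0] h(955,955)=(955*31+955)%997=650 [pair 1] -> [120, 650]
  Sibling for proof at L1: 797
L3: h(120,650)=(120*31+650)%997=382 [pair 0] -> [382]
  Sibling for proof at L2: 650
Root: 382
Proof path (sibling hashes from leaf to root): [75, 797, 650]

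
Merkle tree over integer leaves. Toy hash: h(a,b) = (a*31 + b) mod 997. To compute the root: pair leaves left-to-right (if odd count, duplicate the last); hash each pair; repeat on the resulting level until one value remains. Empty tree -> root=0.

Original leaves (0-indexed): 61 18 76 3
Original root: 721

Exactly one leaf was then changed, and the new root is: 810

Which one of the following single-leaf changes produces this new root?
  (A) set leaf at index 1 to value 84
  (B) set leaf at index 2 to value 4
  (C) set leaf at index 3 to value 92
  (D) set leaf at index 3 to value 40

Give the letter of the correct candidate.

Original leaves: [61, 18, 76, 3]
Target new root: 810
Try each candidate change and compute the resulting root:
Candidate A: set leaf[1] = 84 -> leaves = [61, 84, 76, 3]
  L0: [61, 84, 76, 3]
  L1: h(61,84)=(61*31+84)%997=978 h(76,3)=(76*31+3)%997=365 -> [978, 365]
  L2: h(978,365)=(978*31+365)%997=773 -> [773]
  root = 773 != target 810
Candidate B: set leaf[2] = 4 -> leaves = [61, 18, 4, 3]
  L0: [61, 18, 4, 3]
  L1: h(61,18)=(61*31+18)%997=912 h(4,3)=(4*31+3)%997=127 -> [912, 127]
  L2: h(912,127)=(912*31+127)%997=483 -> [483]
  root = 483 != target 810
Candidate C: set leaf[3] = 92 -> leaves = [61, 18, 76, 92]
  L0: [61, 18, 76, 92]
  L1: h(61,18)=(61*31+18)%997=912 h(76,92)=(76*31+92)%997=454 -> [912, 454]
  L2: h(912,454)=(912*31+454)%997=810 -> [810]
  root = 810 == target 810  ** MATCH **
Candidate D: set leaf[3] = 40 -> leaves = [61, 18, 76, 40]
  L0: [61, 18, 76, 40]
  L1: h(61,18)=(61*31+18)%997=912 h(76,40)=(76*31+40)%997=402 -> [912, 402]
  L2: h(912,402)=(912*31+402)%997=758 -> [758]
  root = 758 != target 810
Candidate C produces the target root.

Answer: C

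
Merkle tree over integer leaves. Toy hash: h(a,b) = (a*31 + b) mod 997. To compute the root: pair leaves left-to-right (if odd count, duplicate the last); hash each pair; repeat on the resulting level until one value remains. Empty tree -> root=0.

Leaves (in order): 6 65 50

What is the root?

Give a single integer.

Answer: 408

Derivation:
L0: [6, 65, 50]
L1: h(6,65)=(6*31+65)%997=251 h(50,50)=(50*31+50)%997=603 -> [251, 603]
L2: h(251,603)=(251*31+603)%997=408 -> [408]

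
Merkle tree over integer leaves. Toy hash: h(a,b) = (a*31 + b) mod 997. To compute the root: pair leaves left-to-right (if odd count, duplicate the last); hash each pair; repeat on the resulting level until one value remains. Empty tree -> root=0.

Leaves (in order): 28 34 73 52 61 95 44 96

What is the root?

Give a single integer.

L0: [28, 34, 73, 52, 61, 95, 44, 96]
L1: h(28,34)=(28*31+34)%997=902 h(73,52)=(73*31+52)%997=321 h(61,95)=(61*31+95)%997=989 h(44,96)=(44*31+96)%997=463 -> [902, 321, 989, 463]
L2: h(902,321)=(902*31+321)%997=367 h(989,463)=(989*31+463)%997=215 -> [367, 215]
L3: h(367,215)=(367*31+215)%997=625 -> [625]

Answer: 625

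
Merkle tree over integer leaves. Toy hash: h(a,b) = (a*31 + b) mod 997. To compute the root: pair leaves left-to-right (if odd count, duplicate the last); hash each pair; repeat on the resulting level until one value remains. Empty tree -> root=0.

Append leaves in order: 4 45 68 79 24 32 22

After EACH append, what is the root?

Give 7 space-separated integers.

After append 4 (leaves=[4]):
  L0: [4]
  root=4
After append 45 (leaves=[4, 45]):
  L0: [4, 45]
  L1: h(4,45)=(4*31+45)%997=169 -> [169]
  root=169
After append 68 (leaves=[4, 45, 68]):
  L0: [4, 45, 68]
  L1: h(4,45)=(4*31+45)%997=169 h(68,68)=(68*31+68)%997=182 -> [169, 182]
  L2: h(169,182)=(169*31+182)%997=436 -> [436]
  root=436
After append 79 (leaves=[4, 45, 68, 79]):
  L0: [4, 45, 68, 79]
  L1: h(4,45)=(4*31+45)%997=169 h(68,79)=(68*31+79)%997=193 -> [169, 193]
  L2: h(169,193)=(169*31+193)%997=447 -> [447]
  root=447
After append 24 (leaves=[4, 45, 68, 79, 24]):
  L0: [4, 45, 68, 79, 24]
  L1: h(4,45)=(4*31+45)%997=169 h(68,79)=(68*31+79)%997=193 h(24,24)=(24*31+24)%997=768 -> [169, 193, 768]
  L2: h(169,193)=(169*31+193)%997=447 h(768,768)=(768*31+768)%997=648 -> [447, 648]
  L3: h(447,648)=(447*31+648)%997=547 -> [547]
  root=547
After append 32 (leaves=[4, 45, 68, 79, 24, 32]):
  L0: [4, 45, 68, 79, 24, 32]
  L1: h(4,45)=(4*31+45)%997=169 h(68,79)=(68*31+79)%997=193 h(24,32)=(24*31+32)%997=776 -> [169, 193, 776]
  L2: h(169,193)=(169*31+193)%997=447 h(776,776)=(776*31+776)%997=904 -> [447, 904]
  L3: h(447,904)=(447*31+904)%997=803 -> [803]
  root=803
After append 22 (leaves=[4, 45, 68, 79, 24, 32, 22]):
  L0: [4, 45, 68, 79, 24, 32, 22]
  L1: h(4,45)=(4*31+45)%997=169 h(68,79)=(68*31+79)%997=193 h(24,32)=(24*31+32)%997=776 h(22,22)=(22*31+22)%997=704 -> [169, 193, 776, 704]
  L2: h(169,193)=(169*31+193)%997=447 h(776,704)=(776*31+704)%997=832 -> [447, 832]
  L3: h(447,832)=(447*31+832)%997=731 -> [731]
  root=731

Answer: 4 169 436 447 547 803 731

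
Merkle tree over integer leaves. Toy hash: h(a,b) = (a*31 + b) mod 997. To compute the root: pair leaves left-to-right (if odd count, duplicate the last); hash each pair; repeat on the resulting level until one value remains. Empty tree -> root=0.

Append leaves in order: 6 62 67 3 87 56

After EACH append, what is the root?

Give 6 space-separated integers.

After append 6 (leaves=[6]):
  L0: [6]
  root=6
After append 62 (leaves=[6, 62]):
  L0: [6, 62]
  L1: h(6,62)=(6*31+62)%997=248 -> [248]
  root=248
After append 67 (leaves=[6, 62, 67]):
  L0: [6, 62, 67]
  L1: h(6,62)=(6*31+62)%997=248 h(67,67)=(67*31+67)%997=150 -> [248, 150]
  L2: h(248,150)=(248*31+150)%997=859 -> [859]
  root=859
After append 3 (leaves=[6, 62, 67, 3]):
  L0: [6, 62, 67, 3]
  L1: h(6,62)=(6*31+62)%997=248 h(67,3)=(67*31+3)%997=86 -> [248, 86]
  L2: h(248,86)=(248*31+86)%997=795 -> [795]
  root=795
After append 87 (leaves=[6, 62, 67, 3, 87]):
  L0: [6, 62, 67, 3, 87]
  L1: h(6,62)=(6*31+62)%997=248 h(67,3)=(67*31+3)%997=86 h(87,87)=(87*31+87)%997=790 -> [248, 86, 790]
  L2: h(248,86)=(248*31+86)%997=795 h(790,790)=(790*31+790)%997=355 -> [795, 355]
  L3: h(795,355)=(795*31+355)%997=75 -> [75]
  root=75
After append 56 (leaves=[6, 62, 67, 3, 87, 56]):
  L0: [6, 62, 67, 3, 87, 56]
  L1: h(6,62)=(6*31+62)%997=248 h(67,3)=(67*31+3)%997=86 h(87,56)=(87*31+56)%997=759 -> [248, 86, 759]
  L2: h(248,86)=(248*31+86)%997=795 h(759,759)=(759*31+759)%997=360 -> [795, 360]
  L3: h(795,360)=(795*31+360)%997=80 -> [80]
  root=80

Answer: 6 248 859 795 75 80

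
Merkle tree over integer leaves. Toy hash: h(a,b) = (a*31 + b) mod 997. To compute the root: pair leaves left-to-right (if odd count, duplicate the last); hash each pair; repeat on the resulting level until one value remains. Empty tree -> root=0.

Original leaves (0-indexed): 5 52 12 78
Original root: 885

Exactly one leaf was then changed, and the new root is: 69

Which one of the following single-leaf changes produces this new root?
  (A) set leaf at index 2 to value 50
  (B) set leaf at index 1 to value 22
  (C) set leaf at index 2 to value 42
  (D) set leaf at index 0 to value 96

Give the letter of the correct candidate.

Answer: A

Derivation:
Original leaves: [5, 52, 12, 78]
Target new root: 69
Try each candidate change and compute the resulting root:
Candidate A: set leaf[2] = 50 -> leaves = [5, 52, 50, 78]
  L0: [5, 52, 50, 78]
  L1: h(5,52)=(5*31+52)%997=207 h(50,78)=(50*31+78)%997=631 -> [207, 631]
  L2: h(207,631)=(207*31+631)%997=69 -> [69]
  root = 69 == target 69  ** MATCH **
Candidate B: set leaf[1] = 22 -> leaves = [5, 22, 12, 78]
  L0: [5, 22, 12, 78]
  L1: h(5,22)=(5*31+22)%997=177 h(12,78)=(12*31+78)%997=450 -> [177, 450]
  L2: h(177,450)=(177*31+450)%997=952 -> [952]
  root = 952 != target 69
Candidate C: set leaf[2] = 42 -> leaves = [5, 52, 42, 78]
  L0: [5, 52, 42, 78]
  L1: h(5,52)=(5*31+52)%997=207 h(42,78)=(42*31+78)%997=383 -> [207, 383]
  L2: h(207,383)=(207*31+383)%997=818 -> [818]
  root = 818 != target 69
Candidate D: set leaf[0] = 96 -> leaves = [96, 52, 12, 78]
  L0: [96, 52, 12, 78]
  L1: h(96,52)=(96*31+52)%997=37 h(12,78)=(12*31+78)%997=450 -> [37, 450]
  L2: h(37,450)=(37*31+450)%997=600 -> [600]
  root = 600 != target 69
Candidate A produces the target root.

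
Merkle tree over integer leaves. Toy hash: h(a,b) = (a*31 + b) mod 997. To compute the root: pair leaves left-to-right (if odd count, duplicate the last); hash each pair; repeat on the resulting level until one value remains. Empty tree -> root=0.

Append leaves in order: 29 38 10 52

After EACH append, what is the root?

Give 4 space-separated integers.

Answer: 29 937 454 496

Derivation:
After append 29 (leaves=[29]):
  L0: [29]
  root=29
After append 38 (leaves=[29, 38]):
  L0: [29, 38]
  L1: h(29,38)=(29*31+38)%997=937 -> [937]
  root=937
After append 10 (leaves=[29, 38, 10]):
  L0: [29, 38, 10]
  L1: h(29,38)=(29*31+38)%997=937 h(10,10)=(10*31+10)%997=320 -> [937, 320]
  L2: h(937,320)=(937*31+320)%997=454 -> [454]
  root=454
After append 52 (leaves=[29, 38, 10, 52]):
  L0: [29, 38, 10, 52]
  L1: h(29,38)=(29*31+38)%997=937 h(10,52)=(10*31+52)%997=362 -> [937, 362]
  L2: h(937,362)=(937*31+362)%997=496 -> [496]
  root=496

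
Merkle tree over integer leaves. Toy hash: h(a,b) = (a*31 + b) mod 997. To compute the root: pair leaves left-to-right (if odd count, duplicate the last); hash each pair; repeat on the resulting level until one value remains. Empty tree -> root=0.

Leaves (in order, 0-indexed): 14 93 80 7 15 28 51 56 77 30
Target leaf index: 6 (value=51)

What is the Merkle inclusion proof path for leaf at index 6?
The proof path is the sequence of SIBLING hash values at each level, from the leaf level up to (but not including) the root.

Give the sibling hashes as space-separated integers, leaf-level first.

L0 (leaves): [14, 93, 80, 7, 15, 28, 51, 56, 77, 30], target index=6
L1: h(14,93)=(14*31+93)%997=527 [pair 0] h(80,7)=(80*31+7)%997=493 [pair 1] h(15,28)=(15*31+28)%997=493 [pair 2] h(51,56)=(51*31+56)%997=640 [pair 3] h(77,30)=(77*31+30)%997=423 [pair 4] -> [527, 493, 493, 640, 423]
  Sibling for proof at L0: 56
L2: h(527,493)=(527*31+493)%997=878 [pair 0] h(493,640)=(493*31+640)%997=968 [pair 1] h(423,423)=(423*31+423)%997=575 [pair 2] -> [878, 968, 575]
  Sibling for proof at L1: 493
L3: h(878,968)=(878*31+968)%997=270 [pair 0] h(575,575)=(575*31+575)%997=454 [pair 1] -> [270, 454]
  Sibling for proof at L2: 878
L4: h(270,454)=(270*31+454)%997=848 [pair 0] -> [848]
  Sibling for proof at L3: 454
Root: 848
Proof path (sibling hashes from leaf to root): [56, 493, 878, 454]

Answer: 56 493 878 454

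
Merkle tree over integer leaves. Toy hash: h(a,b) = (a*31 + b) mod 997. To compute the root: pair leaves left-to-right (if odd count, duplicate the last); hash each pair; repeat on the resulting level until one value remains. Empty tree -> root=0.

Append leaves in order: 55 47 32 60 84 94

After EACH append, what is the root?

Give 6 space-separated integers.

Answer: 55 755 501 529 721 44

Derivation:
After append 55 (leaves=[55]):
  L0: [55]
  root=55
After append 47 (leaves=[55, 47]):
  L0: [55, 47]
  L1: h(55,47)=(55*31+47)%997=755 -> [755]
  root=755
After append 32 (leaves=[55, 47, 32]):
  L0: [55, 47, 32]
  L1: h(55,47)=(55*31+47)%997=755 h(32,32)=(32*31+32)%997=27 -> [755, 27]
  L2: h(755,27)=(755*31+27)%997=501 -> [501]
  root=501
After append 60 (leaves=[55, 47, 32, 60]):
  L0: [55, 47, 32, 60]
  L1: h(55,47)=(55*31+47)%997=755 h(32,60)=(32*31+60)%997=55 -> [755, 55]
  L2: h(755,55)=(755*31+55)%997=529 -> [529]
  root=529
After append 84 (leaves=[55, 47, 32, 60, 84]):
  L0: [55, 47, 32, 60, 84]
  L1: h(55,47)=(55*31+47)%997=755 h(32,60)=(32*31+60)%997=55 h(84,84)=(84*31+84)%997=694 -> [755, 55, 694]
  L2: h(755,55)=(755*31+55)%997=529 h(694,694)=(694*31+694)%997=274 -> [529, 274]
  L3: h(529,274)=(529*31+274)%997=721 -> [721]
  root=721
After append 94 (leaves=[55, 47, 32, 60, 84, 94]):
  L0: [55, 47, 32, 60, 84, 94]
  L1: h(55,47)=(55*31+47)%997=755 h(32,60)=(32*31+60)%997=55 h(84,94)=(84*31+94)%997=704 -> [755, 55, 704]
  L2: h(755,55)=(755*31+55)%997=529 h(704,704)=(704*31+704)%997=594 -> [529, 594]
  L3: h(529,594)=(529*31+594)%997=44 -> [44]
  root=44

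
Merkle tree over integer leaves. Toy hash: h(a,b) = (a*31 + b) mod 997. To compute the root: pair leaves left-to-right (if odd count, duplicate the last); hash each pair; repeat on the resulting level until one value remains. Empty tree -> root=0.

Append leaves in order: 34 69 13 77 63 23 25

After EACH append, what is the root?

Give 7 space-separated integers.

Answer: 34 126 334 398 81 795 616

Derivation:
After append 34 (leaves=[34]):
  L0: [34]
  root=34
After append 69 (leaves=[34, 69]):
  L0: [34, 69]
  L1: h(34,69)=(34*31+69)%997=126 -> [126]
  root=126
After append 13 (leaves=[34, 69, 13]):
  L0: [34, 69, 13]
  L1: h(34,69)=(34*31+69)%997=126 h(13,13)=(13*31+13)%997=416 -> [126, 416]
  L2: h(126,416)=(126*31+416)%997=334 -> [334]
  root=334
After append 77 (leaves=[34, 69, 13, 77]):
  L0: [34, 69, 13, 77]
  L1: h(34,69)=(34*31+69)%997=126 h(13,77)=(13*31+77)%997=480 -> [126, 480]
  L2: h(126,480)=(126*31+480)%997=398 -> [398]
  root=398
After append 63 (leaves=[34, 69, 13, 77, 63]):
  L0: [34, 69, 13, 77, 63]
  L1: h(34,69)=(34*31+69)%997=126 h(13,77)=(13*31+77)%997=480 h(63,63)=(63*31+63)%997=22 -> [126, 480, 22]
  L2: h(126,480)=(126*31+480)%997=398 h(22,22)=(22*31+22)%997=704 -> [398, 704]
  L3: h(398,704)=(398*31+704)%997=81 -> [81]
  root=81
After append 23 (leaves=[34, 69, 13, 77, 63, 23]):
  L0: [34, 69, 13, 77, 63, 23]
  L1: h(34,69)=(34*31+69)%997=126 h(13,77)=(13*31+77)%997=480 h(63,23)=(63*31+23)%997=979 -> [126, 480, 979]
  L2: h(126,480)=(126*31+480)%997=398 h(979,979)=(979*31+979)%997=421 -> [398, 421]
  L3: h(398,421)=(398*31+421)%997=795 -> [795]
  root=795
After append 25 (leaves=[34, 69, 13, 77, 63, 23, 25]):
  L0: [34, 69, 13, 77, 63, 23, 25]
  L1: h(34,69)=(34*31+69)%997=126 h(13,77)=(13*31+77)%997=480 h(63,23)=(63*31+23)%997=979 h(25,25)=(25*31+25)%997=800 -> [126, 480, 979, 800]
  L2: h(126,480)=(126*31+480)%997=398 h(979,800)=(979*31+800)%997=242 -> [398, 242]
  L3: h(398,242)=(398*31+242)%997=616 -> [616]
  root=616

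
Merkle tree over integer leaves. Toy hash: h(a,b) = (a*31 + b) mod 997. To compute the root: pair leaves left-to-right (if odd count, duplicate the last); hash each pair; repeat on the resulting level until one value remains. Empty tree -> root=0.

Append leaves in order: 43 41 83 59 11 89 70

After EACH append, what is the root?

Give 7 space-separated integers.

Answer: 43 377 385 361 521 26 839

Derivation:
After append 43 (leaves=[43]):
  L0: [43]
  root=43
After append 41 (leaves=[43, 41]):
  L0: [43, 41]
  L1: h(43,41)=(43*31+41)%997=377 -> [377]
  root=377
After append 83 (leaves=[43, 41, 83]):
  L0: [43, 41, 83]
  L1: h(43,41)=(43*31+41)%997=377 h(83,83)=(83*31+83)%997=662 -> [377, 662]
  L2: h(377,662)=(377*31+662)%997=385 -> [385]
  root=385
After append 59 (leaves=[43, 41, 83, 59]):
  L0: [43, 41, 83, 59]
  L1: h(43,41)=(43*31+41)%997=377 h(83,59)=(83*31+59)%997=638 -> [377, 638]
  L2: h(377,638)=(377*31+638)%997=361 -> [361]
  root=361
After append 11 (leaves=[43, 41, 83, 59, 11]):
  L0: [43, 41, 83, 59, 11]
  L1: h(43,41)=(43*31+41)%997=377 h(83,59)=(83*31+59)%997=638 h(11,11)=(11*31+11)%997=352 -> [377, 638, 352]
  L2: h(377,638)=(377*31+638)%997=361 h(352,352)=(352*31+352)%997=297 -> [361, 297]
  L3: h(361,297)=(361*31+297)%997=521 -> [521]
  root=521
After append 89 (leaves=[43, 41, 83, 59, 11, 89]):
  L0: [43, 41, 83, 59, 11, 89]
  L1: h(43,41)=(43*31+41)%997=377 h(83,59)=(83*31+59)%997=638 h(11,89)=(11*31+89)%997=430 -> [377, 638, 430]
  L2: h(377,638)=(377*31+638)%997=361 h(430,430)=(430*31+430)%997=799 -> [361, 799]
  L3: h(361,799)=(361*31+799)%997=26 -> [26]
  root=26
After append 70 (leaves=[43, 41, 83, 59, 11, 89, 70]):
  L0: [43, 41, 83, 59, 11, 89, 70]
  L1: h(43,41)=(43*31+41)%997=377 h(83,59)=(83*31+59)%997=638 h(11,89)=(11*31+89)%997=430 h(70,70)=(70*31+70)%997=246 -> [377, 638, 430, 246]
  L2: h(377,638)=(377*31+638)%997=361 h(430,246)=(430*31+246)%997=615 -> [361, 615]
  L3: h(361,615)=(361*31+615)%997=839 -> [839]
  root=839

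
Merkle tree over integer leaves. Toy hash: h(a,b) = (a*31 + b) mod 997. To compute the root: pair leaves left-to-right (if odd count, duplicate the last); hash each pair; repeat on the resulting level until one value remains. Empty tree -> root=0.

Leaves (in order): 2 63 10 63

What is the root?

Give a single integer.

L0: [2, 63, 10, 63]
L1: h(2,63)=(2*31+63)%997=125 h(10,63)=(10*31+63)%997=373 -> [125, 373]
L2: h(125,373)=(125*31+373)%997=260 -> [260]

Answer: 260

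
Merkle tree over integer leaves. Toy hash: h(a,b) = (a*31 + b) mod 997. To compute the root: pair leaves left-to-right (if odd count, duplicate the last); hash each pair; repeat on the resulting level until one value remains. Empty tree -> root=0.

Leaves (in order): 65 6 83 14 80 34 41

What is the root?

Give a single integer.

L0: [65, 6, 83, 14, 80, 34, 41]
L1: h(65,6)=(65*31+6)%997=27 h(83,14)=(83*31+14)%997=593 h(80,34)=(80*31+34)%997=520 h(41,41)=(41*31+41)%997=315 -> [27, 593, 520, 315]
L2: h(27,593)=(27*31+593)%997=433 h(520,315)=(520*31+315)%997=483 -> [433, 483]
L3: h(433,483)=(433*31+483)%997=945 -> [945]

Answer: 945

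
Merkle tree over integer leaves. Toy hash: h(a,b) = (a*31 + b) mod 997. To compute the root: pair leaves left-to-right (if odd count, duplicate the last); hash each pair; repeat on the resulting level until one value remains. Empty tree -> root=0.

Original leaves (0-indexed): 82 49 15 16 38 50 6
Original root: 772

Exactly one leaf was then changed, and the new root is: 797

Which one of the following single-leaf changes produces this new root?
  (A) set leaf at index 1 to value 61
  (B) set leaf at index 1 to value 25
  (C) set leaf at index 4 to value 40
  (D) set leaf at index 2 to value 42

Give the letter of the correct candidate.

Answer: D

Derivation:
Original leaves: [82, 49, 15, 16, 38, 50, 6]
Target new root: 797
Try each candidate change and compute the resulting root:
Candidate A: set leaf[1] = 61 -> leaves = [82, 61, 15, 16, 38, 50, 6]
  L0: [82, 61, 15, 16, 38, 50, 6]
  L1: h(82,61)=(82*31+61)%997=609 h(15,16)=(15*31+16)%997=481 h(38,50)=(38*31+50)%997=231 h(6,6)=(6*31+6)%997=192 -> [609, 481, 231, 192]
  L2: h(609,481)=(609*31+481)%997=417 h(231,192)=(231*31+192)%997=374 -> [417, 374]
  L3: h(417,374)=(417*31+374)%997=340 -> [340]
  root = 340 != target 797
Candidate B: set leaf[1] = 25 -> leaves = [82, 25, 15, 16, 38, 50, 6]
  L0: [82, 25, 15, 16, 38, 50, 6]
  L1: h(82,25)=(82*31+25)%997=573 h(15,16)=(15*31+16)%997=481 h(38,50)=(38*31+50)%997=231 h(6,6)=(6*31+6)%997=192 -> [573, 481, 231, 192]
  L2: h(573,481)=(573*31+481)%997=298 h(231,192)=(231*31+192)%997=374 -> [298, 374]
  L3: h(298,374)=(298*31+374)%997=639 -> [639]
  root = 639 != target 797
Candidate C: set leaf[4] = 40 -> leaves = [82, 49, 15, 16, 40, 50, 6]
  L0: [82, 49, 15, 16, 40, 50, 6]
  L1: h(82,49)=(82*31+49)%997=597 h(15,16)=(15*31+16)%997=481 h(40,50)=(40*31+50)%997=293 h(6,6)=(6*31+6)%997=192 -> [597, 481, 293, 192]
  L2: h(597,481)=(597*31+481)%997=45 h(293,192)=(293*31+192)%997=302 -> [45, 302]
  L3: h(45,302)=(45*31+302)%997=700 -> [700]
  root = 700 != target 797
Candidate D: set leaf[2] = 42 -> leaves = [82, 49, 42, 16, 38, 50, 6]
  L0: [82, 49, 42, 16, 38, 50, 6]
  L1: h(82,49)=(82*31+49)%997=597 h(42,16)=(42*31+16)%997=321 h(38,50)=(38*31+50)%997=231 h(6,6)=(6*31+6)%997=192 -> [597, 321, 231, 192]
  L2: h(597,321)=(597*31+321)%997=882 h(231,192)=(231*31+192)%997=374 -> [882, 374]
  L3: h(882,374)=(882*31+374)%997=797 -> [797]
  root = 797 == target 797  ** MATCH **
Candidate D produces the target root.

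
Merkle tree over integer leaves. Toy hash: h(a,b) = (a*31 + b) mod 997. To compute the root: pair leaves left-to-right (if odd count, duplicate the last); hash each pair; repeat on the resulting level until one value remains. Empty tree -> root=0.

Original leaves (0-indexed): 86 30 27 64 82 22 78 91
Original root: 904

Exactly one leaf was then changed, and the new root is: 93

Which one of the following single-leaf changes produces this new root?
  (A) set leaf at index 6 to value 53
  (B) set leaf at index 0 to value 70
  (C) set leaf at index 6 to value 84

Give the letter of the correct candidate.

Original leaves: [86, 30, 27, 64, 82, 22, 78, 91]
Target new root: 93
Try each candidate change and compute the resulting root:
Candidate A: set leaf[6] = 53 -> leaves = [86, 30, 27, 64, 82, 22, 53, 91]
  L0: [86, 30, 27, 64, 82, 22, 53, 91]
  L1: h(86,30)=(86*31+30)%997=702 h(27,64)=(27*31+64)%997=901 h(82,22)=(82*31+22)%997=570 h(53,91)=(53*31+91)%997=737 -> [702, 901, 570, 737]
  L2: h(702,901)=(702*31+901)%997=729 h(570,737)=(570*31+737)%997=461 -> [729, 461]
  L3: h(729,461)=(729*31+461)%997=129 -> [129]
  root = 129 != target 93
Candidate B: set leaf[0] = 70 -> leaves = [70, 30, 27, 64, 82, 22, 78, 91]
  L0: [70, 30, 27, 64, 82, 22, 78, 91]
  L1: h(70,30)=(70*31+30)%997=206 h(27,64)=(27*31+64)%997=901 h(82,22)=(82*31+22)%997=570 h(78,91)=(78*31+91)%997=515 -> [206, 901, 570, 515]
  L2: h(206,901)=(206*31+901)%997=308 h(570,515)=(570*31+515)%997=239 -> [308, 239]
  L3: h(308,239)=(308*31+239)%997=814 -> [814]
  root = 814 != target 93
Candidate C: set leaf[6] = 84 -> leaves = [86, 30, 27, 64, 82, 22, 84, 91]
  L0: [86, 30, 27, 64, 82, 22, 84, 91]
  L1: h(86,30)=(86*31+30)%997=702 h(27,64)=(27*31+64)%997=901 h(82,22)=(82*31+22)%997=570 h(84,91)=(84*31+91)%997=701 -> [702, 901, 570, 701]
  L2: h(702,901)=(702*31+901)%997=729 h(570,701)=(570*31+701)%997=425 -> [729, 425]
  L3: h(729,425)=(729*31+425)%997=93 -> [93]
  root = 93 == target 93  ** MATCH **
Candidate C produces the target root.

Answer: C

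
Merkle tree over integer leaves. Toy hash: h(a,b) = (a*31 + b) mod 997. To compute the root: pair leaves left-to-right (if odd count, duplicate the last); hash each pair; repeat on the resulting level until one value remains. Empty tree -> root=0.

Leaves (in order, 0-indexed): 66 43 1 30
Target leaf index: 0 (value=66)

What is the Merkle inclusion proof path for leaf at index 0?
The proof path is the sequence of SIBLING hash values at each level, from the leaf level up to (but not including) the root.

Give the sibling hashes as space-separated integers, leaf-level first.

Answer: 43 61

Derivation:
L0 (leaves): [66, 43, 1, 30], target index=0
L1: h(66,43)=(66*31+43)%997=95 [pair 0] h(1,30)=(1*31+30)%997=61 [pair 1] -> [95, 61]
  Sibling for proof at L0: 43
L2: h(95,61)=(95*31+61)%997=15 [pair 0] -> [15]
  Sibling for proof at L1: 61
Root: 15
Proof path (sibling hashes from leaf to root): [43, 61]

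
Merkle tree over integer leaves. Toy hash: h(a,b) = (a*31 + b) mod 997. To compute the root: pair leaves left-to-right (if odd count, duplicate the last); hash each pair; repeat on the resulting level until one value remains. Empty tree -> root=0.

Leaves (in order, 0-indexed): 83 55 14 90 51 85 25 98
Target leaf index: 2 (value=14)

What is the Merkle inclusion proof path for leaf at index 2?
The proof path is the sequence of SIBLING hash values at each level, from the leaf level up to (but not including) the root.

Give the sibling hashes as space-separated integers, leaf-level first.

L0 (leaves): [83, 55, 14, 90, 51, 85, 25, 98], target index=2
L1: h(83,55)=(83*31+55)%997=634 [pair 0] h(14,90)=(14*31+90)%997=524 [pair 1] h(51,85)=(51*31+85)%997=669 [pair 2] h(25,98)=(25*31+98)%997=873 [pair 3] -> [634, 524, 669, 873]
  Sibling for proof at L0: 90
L2: h(634,524)=(634*31+524)%997=238 [pair 0] h(669,873)=(669*31+873)%997=675 [pair 1] -> [238, 675]
  Sibling for proof at L1: 634
L3: h(238,675)=(238*31+675)%997=77 [pair 0] -> [77]
  Sibling for proof at L2: 675
Root: 77
Proof path (sibling hashes from leaf to root): [90, 634, 675]

Answer: 90 634 675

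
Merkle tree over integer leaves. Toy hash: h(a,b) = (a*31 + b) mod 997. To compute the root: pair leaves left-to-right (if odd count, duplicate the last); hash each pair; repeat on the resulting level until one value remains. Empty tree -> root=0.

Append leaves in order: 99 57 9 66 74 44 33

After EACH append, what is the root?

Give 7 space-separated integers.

After append 99 (leaves=[99]):
  L0: [99]
  root=99
After append 57 (leaves=[99, 57]):
  L0: [99, 57]
  L1: h(99,57)=(99*31+57)%997=135 -> [135]
  root=135
After append 9 (leaves=[99, 57, 9]):
  L0: [99, 57, 9]
  L1: h(99,57)=(99*31+57)%997=135 h(9,9)=(9*31+9)%997=288 -> [135, 288]
  L2: h(135,288)=(135*31+288)%997=485 -> [485]
  root=485
After append 66 (leaves=[99, 57, 9, 66]):
  L0: [99, 57, 9, 66]
  L1: h(99,57)=(99*31+57)%997=135 h(9,66)=(9*31+66)%997=345 -> [135, 345]
  L2: h(135,345)=(135*31+345)%997=542 -> [542]
  root=542
After append 74 (leaves=[99, 57, 9, 66, 74]):
  L0: [99, 57, 9, 66, 74]
  L1: h(99,57)=(99*31+57)%997=135 h(9,66)=(9*31+66)%997=345 h(74,74)=(74*31+74)%997=374 -> [135, 345, 374]
  L2: h(135,345)=(135*31+345)%997=542 h(374,374)=(374*31+374)%997=4 -> [542, 4]
  L3: h(542,4)=(542*31+4)%997=854 -> [854]
  root=854
After append 44 (leaves=[99, 57, 9, 66, 74, 44]):
  L0: [99, 57, 9, 66, 74, 44]
  L1: h(99,57)=(99*31+57)%997=135 h(9,66)=(9*31+66)%997=345 h(74,44)=(74*31+44)%997=344 -> [135, 345, 344]
  L2: h(135,345)=(135*31+345)%997=542 h(344,344)=(344*31+344)%997=41 -> [542, 41]
  L3: h(542,41)=(542*31+41)%997=891 -> [891]
  root=891
After append 33 (leaves=[99, 57, 9, 66, 74, 44, 33]):
  L0: [99, 57, 9, 66, 74, 44, 33]
  L1: h(99,57)=(99*31+57)%997=135 h(9,66)=(9*31+66)%997=345 h(74,44)=(74*31+44)%997=344 h(33,33)=(33*31+33)%997=59 -> [135, 345, 344, 59]
  L2: h(135,345)=(135*31+345)%997=542 h(344,59)=(344*31+59)%997=753 -> [542, 753]
  L3: h(542,753)=(542*31+753)%997=606 -> [606]
  root=606

Answer: 99 135 485 542 854 891 606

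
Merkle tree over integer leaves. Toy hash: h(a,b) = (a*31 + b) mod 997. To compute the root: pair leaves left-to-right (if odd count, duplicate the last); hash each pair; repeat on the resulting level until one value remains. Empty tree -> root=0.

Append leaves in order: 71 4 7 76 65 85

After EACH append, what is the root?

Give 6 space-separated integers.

After append 71 (leaves=[71]):
  L0: [71]
  root=71
After append 4 (leaves=[71, 4]):
  L0: [71, 4]
  L1: h(71,4)=(71*31+4)%997=211 -> [211]
  root=211
After append 7 (leaves=[71, 4, 7]):
  L0: [71, 4, 7]
  L1: h(71,4)=(71*31+4)%997=211 h(7,7)=(7*31+7)%997=224 -> [211, 224]
  L2: h(211,224)=(211*31+224)%997=783 -> [783]
  root=783
After append 76 (leaves=[71, 4, 7, 76]):
  L0: [71, 4, 7, 76]
  L1: h(71,4)=(71*31+4)%997=211 h(7,76)=(7*31+76)%997=293 -> [211, 293]
  L2: h(211,293)=(211*31+293)%997=852 -> [852]
  root=852
After append 65 (leaves=[71, 4, 7, 76, 65]):
  L0: [71, 4, 7, 76, 65]
  L1: h(71,4)=(71*31+4)%997=211 h(7,76)=(7*31+76)%997=293 h(65,65)=(65*31+65)%997=86 -> [211, 293, 86]
  L2: h(211,293)=(211*31+293)%997=852 h(86,86)=(86*31+86)%997=758 -> [852, 758]
  L3: h(852,758)=(852*31+758)%997=251 -> [251]
  root=251
After append 85 (leaves=[71, 4, 7, 76, 65, 85]):
  L0: [71, 4, 7, 76, 65, 85]
  L1: h(71,4)=(71*31+4)%997=211 h(7,76)=(7*31+76)%997=293 h(65,85)=(65*31+85)%997=106 -> [211, 293, 106]
  L2: h(211,293)=(211*31+293)%997=852 h(106,106)=(106*31+106)%997=401 -> [852, 401]
  L3: h(852,401)=(852*31+401)%997=891 -> [891]
  root=891

Answer: 71 211 783 852 251 891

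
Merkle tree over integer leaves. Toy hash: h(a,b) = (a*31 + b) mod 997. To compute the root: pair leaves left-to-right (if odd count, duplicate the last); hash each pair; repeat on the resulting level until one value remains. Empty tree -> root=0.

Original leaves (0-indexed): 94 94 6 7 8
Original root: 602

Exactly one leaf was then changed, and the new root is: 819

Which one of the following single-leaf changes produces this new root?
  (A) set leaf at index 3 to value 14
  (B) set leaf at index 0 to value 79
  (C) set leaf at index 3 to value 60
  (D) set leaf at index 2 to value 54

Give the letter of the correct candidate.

Original leaves: [94, 94, 6, 7, 8]
Target new root: 819
Try each candidate change and compute the resulting root:
Candidate A: set leaf[3] = 14 -> leaves = [94, 94, 6, 14, 8]
  L0: [94, 94, 6, 14, 8]
  L1: h(94,94)=(94*31+94)%997=17 h(6,14)=(6*31+14)%997=200 h(8,8)=(8*31+8)%997=256 -> [17, 200, 256]
  L2: h(17,200)=(17*31+200)%997=727 h(256,256)=(256*31+256)%997=216 -> [727, 216]
  L3: h(727,216)=(727*31+216)%997=819 -> [819]
  root = 819 == target 819  ** MATCH **
Candidate B: set leaf[0] = 79 -> leaves = [79, 94, 6, 7, 8]
  L0: [79, 94, 6, 7, 8]
  L1: h(79,94)=(79*31+94)%997=549 h(6,7)=(6*31+7)%997=193 h(8,8)=(8*31+8)%997=256 -> [549, 193, 256]
  L2: h(549,193)=(549*31+193)%997=263 h(256,256)=(256*31+256)%997=216 -> [263, 216]
  L3: h(263,216)=(263*31+216)%997=393 -> [393]
  root = 393 != target 819
Candidate C: set leaf[3] = 60 -> leaves = [94, 94, 6, 60, 8]
  L0: [94, 94, 6, 60, 8]
  L1: h(94,94)=(94*31+94)%997=17 h(6,60)=(6*31+60)%997=246 h(8,8)=(8*31+8)%997=256 -> [17, 246, 256]
  L2: h(17,246)=(17*31+246)%997=773 h(256,256)=(256*31+256)%997=216 -> [773, 216]
  L3: h(773,216)=(773*31+216)%997=251 -> [251]
  root = 251 != target 819
Candidate D: set leaf[2] = 54 -> leaves = [94, 94, 54, 7, 8]
  L0: [94, 94, 54, 7, 8]
  L1: h(94,94)=(94*31+94)%997=17 h(54,7)=(54*31+7)%997=684 h(8,8)=(8*31+8)%997=256 -> [17, 684, 256]
  L2: h(17,684)=(17*31+684)%997=214 h(256,256)=(256*31+256)%997=216 -> [214, 216]
  L3: h(214,216)=(214*31+216)%997=868 -> [868]
  root = 868 != target 819
Candidate A produces the target root.

Answer: A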